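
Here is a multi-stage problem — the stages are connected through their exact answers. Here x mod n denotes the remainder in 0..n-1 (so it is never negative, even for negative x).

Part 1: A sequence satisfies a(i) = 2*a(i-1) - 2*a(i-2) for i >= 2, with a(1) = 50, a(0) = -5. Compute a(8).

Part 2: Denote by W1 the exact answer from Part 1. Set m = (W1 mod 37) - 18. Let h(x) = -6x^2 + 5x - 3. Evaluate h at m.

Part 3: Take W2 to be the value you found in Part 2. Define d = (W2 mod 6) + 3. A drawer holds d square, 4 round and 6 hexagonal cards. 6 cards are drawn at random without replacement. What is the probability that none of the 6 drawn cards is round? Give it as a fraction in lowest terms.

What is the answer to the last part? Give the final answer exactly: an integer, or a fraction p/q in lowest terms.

Part 1: a(2) = 2*(50) - 2*(-5) = 110; iterating: a(2)=110, a(3)=120, a(4)=20, a(5)=-200, a(6)=-440, a(7)=-480, a(8)=-80; answer -80
Part 2: W1 = -80; m = 13; -6*(13)^2 + 5*(13)^1 - 3 = (-1014) + (65) + (-3) = -952; answer -952
Part 3: W2 = -952; d = 5; total draws C(15,6) = 5005; favorable C(11,6) = 462; P = 6/65; answer 6/65

6/65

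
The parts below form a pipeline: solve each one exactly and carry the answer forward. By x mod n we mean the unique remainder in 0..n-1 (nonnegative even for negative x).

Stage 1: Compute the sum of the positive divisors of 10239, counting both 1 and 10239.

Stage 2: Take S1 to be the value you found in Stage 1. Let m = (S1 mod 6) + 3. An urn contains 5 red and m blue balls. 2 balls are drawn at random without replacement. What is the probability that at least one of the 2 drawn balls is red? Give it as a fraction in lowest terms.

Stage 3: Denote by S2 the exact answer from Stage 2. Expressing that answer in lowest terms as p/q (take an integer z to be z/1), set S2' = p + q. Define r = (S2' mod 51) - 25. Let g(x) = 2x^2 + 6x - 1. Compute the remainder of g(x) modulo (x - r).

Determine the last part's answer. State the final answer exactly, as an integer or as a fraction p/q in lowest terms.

919

Stage 1: 10239 = 3 * 3413; sigma = (1 + 3) * (1 + 3413) = 4 * 3414 = 13656; answer 13656
Stage 2: S1 = 13656; m = 3; total draws C(8,2) = 28; complement C(3,2) = 3; favorable 28 - 3 = 25; P = 25/28; answer 25/28
Stage 3: S2 = 25/28; threaded value p + q = 53; r = -23; remainder = value at the root: 2*(-23)^2 + 6*(-23)^1 - 1 = (1058) + (-138) + (-1) = 919; answer 919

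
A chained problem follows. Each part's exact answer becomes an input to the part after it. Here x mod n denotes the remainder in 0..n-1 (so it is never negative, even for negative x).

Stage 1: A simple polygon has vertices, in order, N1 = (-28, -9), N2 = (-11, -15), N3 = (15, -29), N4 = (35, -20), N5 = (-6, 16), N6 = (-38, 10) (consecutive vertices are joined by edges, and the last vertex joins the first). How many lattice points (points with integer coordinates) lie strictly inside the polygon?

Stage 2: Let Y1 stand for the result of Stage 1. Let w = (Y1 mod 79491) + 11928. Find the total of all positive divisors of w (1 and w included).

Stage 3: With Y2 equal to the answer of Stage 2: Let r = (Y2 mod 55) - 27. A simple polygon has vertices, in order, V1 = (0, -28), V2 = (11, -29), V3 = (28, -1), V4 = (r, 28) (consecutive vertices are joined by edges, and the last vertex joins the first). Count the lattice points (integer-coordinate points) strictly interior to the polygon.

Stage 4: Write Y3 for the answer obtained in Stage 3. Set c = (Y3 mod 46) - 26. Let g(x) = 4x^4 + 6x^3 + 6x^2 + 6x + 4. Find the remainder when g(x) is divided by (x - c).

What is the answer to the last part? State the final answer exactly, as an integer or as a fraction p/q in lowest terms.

Stage 1: cross terms: (-28*-15 - -11*-9)=321, (-11*-29 - 15*-15)=544, (15*-20 - 35*-29)=715, (35*16 - -6*-20)=440, (-6*10 - -38*16)=548, (-38*-9 - -28*10)=622; twice the area = |3190| = 3190; area = 1595; boundary points = 1 + 2 + 1 + 1 + 2 + 1 = 8; strictly interior points = area - boundary/2 + 1 = 1592; answer 1592
Stage 2: Y1 = 1592; w = 13520; 13520 = 2^4 * 5 * 13^2; sigma = (1 + 2 + 4 + 8 + 16) * (1 + 5) * (1 + 13 + 169) = 31 * 6 * 183 = 34038; answer 34038
Stage 3: Y2 = 34038; r = 21; cross terms: (0*-29 - 11*-28)=308, (11*-1 - 28*-29)=801, (28*28 - 21*-1)=805, (21*-28 - 0*28)=-588; twice the area = |1326| = 1326; area = 663; boundary points = 1 + 1 + 1 + 7 = 10; strictly interior points = area - boundary/2 + 1 = 659; answer 659
Stage 4: Y3 = 659; c = -11; remainder = value at the root: 4*(-11)^4 + 6*(-11)^3 + 6*(-11)^2 + 6*(-11)^1 + 4 = (58564) + (-7986) + (726) + (-66) + (4) = 51242; answer 51242

51242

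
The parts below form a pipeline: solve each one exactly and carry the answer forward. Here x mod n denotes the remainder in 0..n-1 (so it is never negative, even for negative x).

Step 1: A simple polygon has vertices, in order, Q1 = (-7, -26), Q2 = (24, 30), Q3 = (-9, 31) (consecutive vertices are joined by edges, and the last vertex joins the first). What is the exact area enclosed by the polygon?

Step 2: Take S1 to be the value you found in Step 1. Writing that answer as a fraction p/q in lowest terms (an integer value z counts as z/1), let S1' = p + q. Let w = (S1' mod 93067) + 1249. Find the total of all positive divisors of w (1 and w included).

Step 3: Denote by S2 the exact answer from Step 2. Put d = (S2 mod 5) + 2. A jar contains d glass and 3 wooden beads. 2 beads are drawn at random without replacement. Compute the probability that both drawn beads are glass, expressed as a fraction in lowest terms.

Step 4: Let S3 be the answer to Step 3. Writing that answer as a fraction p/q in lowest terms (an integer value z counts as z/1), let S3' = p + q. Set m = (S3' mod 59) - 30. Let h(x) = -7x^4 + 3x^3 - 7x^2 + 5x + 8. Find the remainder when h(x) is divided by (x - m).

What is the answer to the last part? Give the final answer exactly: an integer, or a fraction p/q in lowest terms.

Step 1: cross terms: (-7*30 - 24*-26)=414, (24*31 - -9*30)=1014, (-9*-26 - -7*31)=451; twice the area = |1879| = 1879; area = 1879/2; answer 1879/2
Step 2: S1 = 1879/2; threaded value p + q = 1881; w = 3130; 3130 = 2 * 5 * 313; sigma = (1 + 2) * (1 + 5) * (1 + 313) = 3 * 6 * 314 = 5652; answer 5652
Step 3: S2 = 5652; d = 4; total draws C(7,2) = 21; favorable C(4,2) = 6; P = 2/7; answer 2/7
Step 4: S3 = 2/7; threaded value p + q = 9; m = -21; remainder = value at the root: -7*(-21)^4 + 3*(-21)^3 - 7*(-21)^2 + 5*(-21)^1 + 8 = (-1361367) + (-27783) + (-3087) + (-105) + (8) = -1392334; answer -1392334

-1392334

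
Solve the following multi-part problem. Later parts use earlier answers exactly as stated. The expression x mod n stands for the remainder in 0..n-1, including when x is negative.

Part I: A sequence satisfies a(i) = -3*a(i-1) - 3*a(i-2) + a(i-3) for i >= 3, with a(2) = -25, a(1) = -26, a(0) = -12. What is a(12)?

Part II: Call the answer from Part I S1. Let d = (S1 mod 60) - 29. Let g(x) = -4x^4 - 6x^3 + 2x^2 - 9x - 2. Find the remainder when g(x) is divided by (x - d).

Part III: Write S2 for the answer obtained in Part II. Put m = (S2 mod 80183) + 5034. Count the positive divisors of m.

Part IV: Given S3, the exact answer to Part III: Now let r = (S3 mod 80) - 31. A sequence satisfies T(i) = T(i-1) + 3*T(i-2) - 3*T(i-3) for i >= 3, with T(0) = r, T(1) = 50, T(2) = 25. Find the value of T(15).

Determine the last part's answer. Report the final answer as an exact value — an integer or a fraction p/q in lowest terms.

212092

Part I: a(3) = -3*(-25) - 3*(-26) + 1*(-12) = 141; iterating: a(3)=141, a(4)=-374, a(5)=674, a(6)=-759, a(7)=-119, a(8)=3308, a(9)=-10326, a(10)=20935, a(11)=-28519, a(12)=12426; answer 12426
Part II: S1 = 12426; d = -23; remainder = value at the root: -4*(-23)^4 - 6*(-23)^3 + 2*(-23)^2 - 9*(-23)^1 - 2 = (-1119364) + (73002) + (1058) + (207) + (-2) = -1045099; answer -1045099
Part III: S2 = -1045099; m = 82497; 82497 = 3 * 107 * 257; number of divisors = (1+1) * (1+1) * (1+1) = 8; answer 8
Part IV: S3 = 8; r = -23; T(3) = 1*(25) + 3*(50) - 3*(-23) = 244; iterating: T(3)=244, T(4)=169, T(5)=826, T(6)=601, T(7)=2572, T(8)=1897, T(9)=7810, T(10)=5785, T(11)=23524, T(12)=17449, T(13)=70666, T(14)=52441, T(15)=212092; answer 212092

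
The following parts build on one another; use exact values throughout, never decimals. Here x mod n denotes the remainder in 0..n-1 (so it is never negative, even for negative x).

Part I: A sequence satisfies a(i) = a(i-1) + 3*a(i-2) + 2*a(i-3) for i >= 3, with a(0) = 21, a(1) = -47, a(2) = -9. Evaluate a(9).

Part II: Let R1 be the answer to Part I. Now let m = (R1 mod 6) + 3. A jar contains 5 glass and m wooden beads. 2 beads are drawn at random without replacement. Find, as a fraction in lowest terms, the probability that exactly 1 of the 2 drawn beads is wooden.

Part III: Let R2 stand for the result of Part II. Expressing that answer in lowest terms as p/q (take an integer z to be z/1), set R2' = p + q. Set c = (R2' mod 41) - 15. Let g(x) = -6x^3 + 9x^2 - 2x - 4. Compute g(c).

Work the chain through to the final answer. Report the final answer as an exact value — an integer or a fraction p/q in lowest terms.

Part I: a(3) = 1*(-9) + 3*(-47) + 2*(21) = -108; iterating: a(3)=-108, a(4)=-229, a(5)=-571, a(6)=-1474, a(7)=-3645, a(8)=-9209, a(9)=-23092; answer -23092
Part II: R1 = -23092; m = 5; total draws C(10,2) = 45; favorable C(5,1)*C(5,1) = 25; P = 5/9; answer 5/9
Part III: R2 = 5/9; threaded value p + q = 14; c = -1; -6*(-1)^3 + 9*(-1)^2 - 2*(-1)^1 - 4 = (6) + (9) + (2) + (-4) = 13; answer 13

13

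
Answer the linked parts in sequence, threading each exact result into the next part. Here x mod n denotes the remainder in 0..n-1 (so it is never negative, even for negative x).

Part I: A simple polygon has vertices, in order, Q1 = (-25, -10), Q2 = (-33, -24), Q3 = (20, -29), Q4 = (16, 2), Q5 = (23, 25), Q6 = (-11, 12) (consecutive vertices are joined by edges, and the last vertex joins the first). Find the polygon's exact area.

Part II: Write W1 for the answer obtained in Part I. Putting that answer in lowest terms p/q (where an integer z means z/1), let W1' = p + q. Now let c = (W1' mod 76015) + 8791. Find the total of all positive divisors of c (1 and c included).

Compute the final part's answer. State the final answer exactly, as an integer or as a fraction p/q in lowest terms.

Part I: cross terms: (-25*-24 - -33*-10)=270, (-33*-29 - 20*-24)=1437, (20*2 - 16*-29)=504, (16*25 - 23*2)=354, (23*12 - -11*25)=551, (-11*-10 - -25*12)=410; twice the area = |3526| = 3526; area = 1763; answer 1763
Part II: W1 = 1763; threaded value p + q = 1764; c = 10555; 10555 = 5 * 2111; sigma = (1 + 5) * (1 + 2111) = 6 * 2112 = 12672; answer 12672

12672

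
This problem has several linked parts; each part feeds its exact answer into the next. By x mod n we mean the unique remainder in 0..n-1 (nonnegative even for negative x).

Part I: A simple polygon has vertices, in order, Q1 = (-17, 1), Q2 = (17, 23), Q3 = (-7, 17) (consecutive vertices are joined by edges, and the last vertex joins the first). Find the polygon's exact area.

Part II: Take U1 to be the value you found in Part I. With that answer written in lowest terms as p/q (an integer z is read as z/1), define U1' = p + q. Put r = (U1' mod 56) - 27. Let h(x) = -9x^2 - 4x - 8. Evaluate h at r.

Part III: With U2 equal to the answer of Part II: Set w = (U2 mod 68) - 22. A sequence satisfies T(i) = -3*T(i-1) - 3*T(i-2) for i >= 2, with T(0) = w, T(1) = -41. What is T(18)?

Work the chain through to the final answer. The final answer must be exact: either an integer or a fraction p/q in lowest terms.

118098

Part I: cross terms: (-17*23 - 17*1)=-408, (17*17 - -7*23)=450, (-7*1 - -17*17)=282; twice the area = |324| = 324; area = 162; answer 162
Part II: U1 = 162; threaded value p + q = 163; r = 24; -9*(24)^2 - 4*(24)^1 - 8 = (-5184) + (-96) + (-8) = -5288; answer -5288
Part III: U2 = -5288; w = -6; T(2) = -3*(-41) - 3*(-6) = 141; iterating: T(2)=141, T(3)=-300, T(4)=477, T(5)=-531, T(6)=162, T(7)=1107, T(8)=-3807, T(9)=8100, T(10)=-12879, T(11)=14337, T(12)=-4374, T(13)=-29889, T(14)=102789, T(15)=-218700, T(16)=347733, T(17)=-387099, T(18)=118098; answer 118098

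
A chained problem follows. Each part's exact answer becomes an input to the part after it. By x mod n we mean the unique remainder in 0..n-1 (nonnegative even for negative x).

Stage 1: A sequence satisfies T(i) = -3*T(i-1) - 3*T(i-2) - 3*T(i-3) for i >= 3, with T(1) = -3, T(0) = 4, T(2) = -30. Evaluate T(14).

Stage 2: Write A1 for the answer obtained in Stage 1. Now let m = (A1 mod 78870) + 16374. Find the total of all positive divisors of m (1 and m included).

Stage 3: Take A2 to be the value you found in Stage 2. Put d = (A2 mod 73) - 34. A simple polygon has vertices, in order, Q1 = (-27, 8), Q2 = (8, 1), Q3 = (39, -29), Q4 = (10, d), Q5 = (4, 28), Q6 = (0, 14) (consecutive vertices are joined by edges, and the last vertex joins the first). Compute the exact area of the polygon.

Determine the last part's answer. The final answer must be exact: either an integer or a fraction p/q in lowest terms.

Stage 1: T(3) = -3*(-30) - 3*(-3) - 3*(4) = 87; iterating: T(3)=87, T(4)=-162, T(5)=315, T(6)=-720, T(7)=1701, T(8)=-3888, T(9)=8721, T(10)=-19602, T(11)=44307, T(12)=-100278, T(13)=226719, T(14)=-512244; answer -512244
Stage 2: A1 = -512244; m = 56220; 56220 = 2^2 * 3 * 5 * 937; sigma = (1 + 2 + 4) * (1 + 3) * (1 + 5) * (1 + 937) = 7 * 4 * 6 * 938 = 157584; answer 157584
Stage 3: A2 = 157584; d = 16; cross terms: (-27*1 - 8*8)=-91, (8*-29 - 39*1)=-271, (39*16 - 10*-29)=914, (10*28 - 4*16)=216, (4*14 - 0*28)=56, (0*8 - -27*14)=378; twice the area = |1202| = 1202; area = 601; answer 601

601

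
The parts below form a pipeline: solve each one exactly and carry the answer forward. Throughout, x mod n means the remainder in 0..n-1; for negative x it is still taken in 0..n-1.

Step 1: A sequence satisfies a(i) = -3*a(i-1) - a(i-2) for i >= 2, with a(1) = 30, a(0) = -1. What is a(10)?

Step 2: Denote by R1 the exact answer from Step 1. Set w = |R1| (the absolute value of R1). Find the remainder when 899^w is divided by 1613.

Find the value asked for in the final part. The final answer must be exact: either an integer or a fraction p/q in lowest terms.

681

Step 1: a(2) = -3*(30) - 1*(-1) = -89; iterating: a(2)=-89, a(3)=237, a(4)=-622, a(5)=1629, a(6)=-4265, a(7)=11166, a(8)=-29233, a(9)=76533, a(10)=-200366; answer -200366
Step 2: R1 = -200366; w = 200366; squarings mod 1613: 899^1=899, 899^2=88, 899^4=1292, 899^8=1422, 899^16=995, 899^32=1256, 899^64=22, 899^128=484, 899^256=371, 899^512=536, 899^1024=182, 899^2048=864, 899^4096=1290, 899^8192=1097, 899^16384=111, 899^32768=1030, 899^65536=1159, 899^131072=1265; 899^200366 = 899^2 * 899^4 * 899^8 * 899^32 * 899^128 * 899^512 * 899^1024 * 899^2048 * 899^65536 * 899^131072 = 681 (mod 1613); answer 681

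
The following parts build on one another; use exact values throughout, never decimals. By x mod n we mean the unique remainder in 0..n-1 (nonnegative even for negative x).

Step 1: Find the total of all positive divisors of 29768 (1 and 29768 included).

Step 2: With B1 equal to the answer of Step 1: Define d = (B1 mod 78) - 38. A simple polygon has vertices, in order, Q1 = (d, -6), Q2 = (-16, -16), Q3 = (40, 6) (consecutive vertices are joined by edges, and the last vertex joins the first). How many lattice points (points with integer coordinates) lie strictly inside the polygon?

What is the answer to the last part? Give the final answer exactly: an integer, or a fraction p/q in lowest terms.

91

Step 1: 29768 = 2^3 * 61^2; sigma = (1 + 2 + 4 + 8) * (1 + 61 + 3721) = 15 * 3783 = 56745; answer 56745
Step 2: B1 = 56745; d = 1; cross terms: (1*-16 - -16*-6)=-112, (-16*6 - 40*-16)=544, (40*-6 - 1*6)=-246; twice the area = |186| = 186; area = 93; boundary points = 1 + 2 + 3 = 6; strictly interior points = area - boundary/2 + 1 = 91; answer 91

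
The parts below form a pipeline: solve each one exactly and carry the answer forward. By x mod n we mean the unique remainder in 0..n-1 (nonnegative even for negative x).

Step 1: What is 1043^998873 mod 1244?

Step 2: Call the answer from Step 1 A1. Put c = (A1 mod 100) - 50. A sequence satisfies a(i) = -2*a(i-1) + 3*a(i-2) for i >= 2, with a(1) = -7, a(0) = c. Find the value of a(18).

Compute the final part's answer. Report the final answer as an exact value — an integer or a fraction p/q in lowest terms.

Step 1: squarings mod 1244: 1043^1=1043, 1043^2=593, 1043^4=841, 1043^8=689, 1043^16=757, 1043^32=809, 1043^64=137, 1043^128=109, 1043^256=685, 1043^512=237, 1043^1024=189, 1043^2048=889, 1043^4096=381, 1043^8192=857, 1043^16384=489, 1043^32768=273, 1043^65536=1133, 1043^131072=1125, 1043^262144=477, 1043^524288=1121; 1043^998873 = 1043^1 * 1043^8 * 1043^16 * 1043^64 * 1043^128 * 1043^256 * 1043^1024 * 1043^2048 * 1043^4096 * 1043^8192 * 1043^65536 * 1043^131072 * 1043^262144 * 1043^524288 = 1191 (mod 1244); answer 1191
Step 2: A1 = 1191; c = 41; a(2) = -2*(-7) + 3*(41) = 137; iterating: a(2)=137, a(3)=-295, a(4)=1001, a(5)=-2887, a(6)=8777, a(7)=-26215, a(8)=78761, a(9)=-236167, a(10)=708617, a(11)=-2125735, a(12)=6377321, a(13)=-19131847, a(14)=57395657, a(15)=-172186855, a(16)=516560681, a(17)=-1549681927, a(18)=4649045897; answer 4649045897

4649045897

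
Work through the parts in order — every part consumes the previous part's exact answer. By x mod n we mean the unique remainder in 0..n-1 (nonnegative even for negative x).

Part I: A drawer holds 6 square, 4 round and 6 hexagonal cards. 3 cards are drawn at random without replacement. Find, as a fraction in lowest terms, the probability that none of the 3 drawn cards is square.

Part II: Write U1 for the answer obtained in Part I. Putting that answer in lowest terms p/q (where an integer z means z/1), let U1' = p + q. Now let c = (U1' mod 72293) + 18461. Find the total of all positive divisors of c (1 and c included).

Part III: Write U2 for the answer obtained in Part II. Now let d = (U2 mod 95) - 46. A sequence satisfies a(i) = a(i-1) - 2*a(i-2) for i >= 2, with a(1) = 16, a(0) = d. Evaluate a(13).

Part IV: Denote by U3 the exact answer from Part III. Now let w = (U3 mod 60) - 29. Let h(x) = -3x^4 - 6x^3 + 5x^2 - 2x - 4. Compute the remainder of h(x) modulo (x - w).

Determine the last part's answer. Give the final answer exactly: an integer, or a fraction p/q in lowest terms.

-130474

Part I: total draws C(16,3) = 560; favorable C(10,3) = 120; P = 3/14; answer 3/14
Part II: U1 = 3/14; threaded value p + q = 17; c = 18478; 18478 = 2 * 9239; sigma = (1 + 2) * (1 + 9239) = 3 * 9240 = 27720; answer 27720
Part III: U2 = 27720; d = 29; a(2) = 1*(16) - 2*(29) = -42; iterating: a(2)=-42, a(3)=-74, a(4)=10, a(5)=158, a(6)=138, a(7)=-178, a(8)=-454, a(9)=-98, a(10)=810, a(11)=1006, a(12)=-614, a(13)=-2626; answer -2626
Part IV: U3 = -2626; w = -15; remainder = value at the root: -3*(-15)^4 - 6*(-15)^3 + 5*(-15)^2 - 2*(-15)^1 - 4 = (-151875) + (20250) + (1125) + (30) + (-4) = -130474; answer -130474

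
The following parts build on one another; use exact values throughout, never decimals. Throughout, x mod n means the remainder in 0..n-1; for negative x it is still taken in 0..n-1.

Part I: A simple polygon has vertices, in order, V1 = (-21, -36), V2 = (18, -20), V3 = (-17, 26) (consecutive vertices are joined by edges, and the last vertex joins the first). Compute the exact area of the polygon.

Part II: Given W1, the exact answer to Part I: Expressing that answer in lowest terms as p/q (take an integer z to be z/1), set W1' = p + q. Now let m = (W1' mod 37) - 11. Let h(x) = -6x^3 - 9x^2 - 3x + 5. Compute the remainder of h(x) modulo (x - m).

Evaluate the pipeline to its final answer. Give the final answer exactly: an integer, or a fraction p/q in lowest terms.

-51655

Part I: cross terms: (-21*-20 - 18*-36)=1068, (18*26 - -17*-20)=128, (-17*-36 - -21*26)=1158; twice the area = |2354| = 2354; area = 1177; answer 1177
Part II: W1 = 1177; threaded value p + q = 1178; m = 20; remainder = value at the root: -6*(20)^3 - 9*(20)^2 - 3*(20)^1 + 5 = (-48000) + (-3600) + (-60) + (5) = -51655; answer -51655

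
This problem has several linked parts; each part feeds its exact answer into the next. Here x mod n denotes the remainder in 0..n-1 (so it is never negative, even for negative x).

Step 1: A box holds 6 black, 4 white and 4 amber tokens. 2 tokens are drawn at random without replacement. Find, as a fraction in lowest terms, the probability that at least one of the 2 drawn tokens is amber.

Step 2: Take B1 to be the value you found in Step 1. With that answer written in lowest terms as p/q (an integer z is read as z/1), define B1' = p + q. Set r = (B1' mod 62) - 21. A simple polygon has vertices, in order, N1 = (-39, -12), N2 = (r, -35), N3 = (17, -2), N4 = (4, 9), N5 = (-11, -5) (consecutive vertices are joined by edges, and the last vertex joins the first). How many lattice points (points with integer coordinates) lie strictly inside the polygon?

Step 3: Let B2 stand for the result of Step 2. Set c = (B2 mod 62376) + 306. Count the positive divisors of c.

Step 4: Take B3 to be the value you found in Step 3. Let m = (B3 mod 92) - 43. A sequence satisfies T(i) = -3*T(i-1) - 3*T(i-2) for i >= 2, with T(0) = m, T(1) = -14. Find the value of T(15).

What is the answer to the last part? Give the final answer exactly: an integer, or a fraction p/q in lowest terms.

-238383

Step 1: total draws C(14,2) = 91; complement C(10,2) = 45; favorable 91 - 45 = 46; P = 46/91; answer 46/91
Step 2: B1 = 46/91; threaded value p + q = 137; r = -8; cross terms: (-39*-35 - -8*-12)=1269, (-8*-2 - 17*-35)=611, (17*9 - 4*-2)=161, (4*-5 - -11*9)=79, (-11*-12 - -39*-5)=-63; twice the area = |2057| = 2057; area = 2057/2; boundary points = 1 + 1 + 1 + 1 + 7 = 11; strictly interior points = area - boundary/2 + 1 = 1024; answer 1024
Step 3: B2 = 1024; c = 1330; 1330 = 2 * 5 * 7 * 19; number of divisors = (1+1) * (1+1) * (1+1) * (1+1) = 16; answer 16
Step 4: B3 = 16; m = -27; T(2) = -3*(-14) - 3*(-27) = 123; iterating: T(2)=123, T(3)=-327, T(4)=612, T(5)=-855, T(6)=729, T(7)=378, T(8)=-3321, T(9)=8829, T(10)=-16524, T(11)=23085, T(12)=-19683, T(13)=-10206, T(14)=89667, T(15)=-238383; answer -238383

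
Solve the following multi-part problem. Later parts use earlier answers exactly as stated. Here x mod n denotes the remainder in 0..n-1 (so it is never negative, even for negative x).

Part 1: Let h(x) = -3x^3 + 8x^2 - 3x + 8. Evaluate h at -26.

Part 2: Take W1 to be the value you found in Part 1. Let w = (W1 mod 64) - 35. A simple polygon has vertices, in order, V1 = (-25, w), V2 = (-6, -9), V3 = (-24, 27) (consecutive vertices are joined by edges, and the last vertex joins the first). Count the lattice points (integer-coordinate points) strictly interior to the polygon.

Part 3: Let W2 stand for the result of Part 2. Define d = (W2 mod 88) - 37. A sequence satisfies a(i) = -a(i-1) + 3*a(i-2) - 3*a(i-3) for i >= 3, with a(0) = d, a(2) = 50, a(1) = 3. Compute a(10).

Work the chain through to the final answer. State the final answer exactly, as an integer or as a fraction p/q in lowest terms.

Part 1: -3*(-26)^3 + 8*(-26)^2 - 3*(-26)^1 + 8 = (52728) + (5408) + (78) + (8) = 58222; answer 58222
Part 2: W1 = 58222; w = 11; cross terms: (-25*-9 - -6*11)=291, (-6*27 - -24*-9)=-378, (-24*11 - -25*27)=411; twice the area = |324| = 324; area = 162; boundary points = 1 + 18 + 1 = 20; strictly interior points = area - boundary/2 + 1 = 153; answer 153
Part 3: W2 = 153; d = 28; a(3) = -1*(50) + 3*(3) - 3*(28) = -125; iterating: a(3)=-125, a(4)=266, a(5)=-791, a(6)=1964, a(7)=-5135, a(8)=13400, a(9)=-34697, a(10)=90302; answer 90302

90302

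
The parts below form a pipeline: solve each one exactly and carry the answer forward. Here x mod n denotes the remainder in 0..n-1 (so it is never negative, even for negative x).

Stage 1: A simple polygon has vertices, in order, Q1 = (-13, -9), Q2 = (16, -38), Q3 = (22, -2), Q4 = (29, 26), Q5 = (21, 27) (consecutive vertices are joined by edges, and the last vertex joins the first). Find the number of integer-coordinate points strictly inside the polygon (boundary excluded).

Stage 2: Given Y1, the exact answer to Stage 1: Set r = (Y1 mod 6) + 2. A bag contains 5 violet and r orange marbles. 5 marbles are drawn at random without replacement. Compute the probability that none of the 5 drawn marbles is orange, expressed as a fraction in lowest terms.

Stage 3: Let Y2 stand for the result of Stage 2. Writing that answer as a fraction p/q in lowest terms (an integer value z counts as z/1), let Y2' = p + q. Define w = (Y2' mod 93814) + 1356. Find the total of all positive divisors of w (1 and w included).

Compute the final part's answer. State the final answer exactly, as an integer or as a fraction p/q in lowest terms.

Stage 1: cross terms: (-13*-38 - 16*-9)=638, (16*-2 - 22*-38)=804, (22*26 - 29*-2)=630, (29*27 - 21*26)=237, (21*-9 - -13*27)=162; twice the area = |2471| = 2471; area = 2471/2; boundary points = 29 + 6 + 7 + 1 + 2 = 45; strictly interior points = area - boundary/2 + 1 = 1214; answer 1214
Stage 2: Y1 = 1214; r = 4; total draws C(9,5) = 126; favorable C(5,5) = 1; P = 1/126; answer 1/126
Stage 3: Y2 = 1/126; threaded value p + q = 127; w = 1483; 1483 is prime, so its only divisors are 1 and 1483; sigma = 1 + 1483 = 1484; answer 1484

1484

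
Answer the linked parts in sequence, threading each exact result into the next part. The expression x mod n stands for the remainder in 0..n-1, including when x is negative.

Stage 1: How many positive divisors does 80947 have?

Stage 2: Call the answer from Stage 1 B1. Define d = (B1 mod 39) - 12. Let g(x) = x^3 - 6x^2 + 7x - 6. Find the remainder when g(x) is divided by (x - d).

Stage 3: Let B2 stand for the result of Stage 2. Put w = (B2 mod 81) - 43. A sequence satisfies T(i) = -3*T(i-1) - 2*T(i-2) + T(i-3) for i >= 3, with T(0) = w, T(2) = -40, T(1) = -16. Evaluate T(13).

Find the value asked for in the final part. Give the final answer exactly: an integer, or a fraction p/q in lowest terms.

Stage 1: 80947 = 61 * 1327; number of divisors = (1+1) * (1+1) = 4; answer 4
Stage 2: B1 = 4; d = -8; remainder = value at the root: 1*(-8)^3 - 6*(-8)^2 + 7*(-8)^1 - 6 = (-512) + (-384) + (-56) + (-6) = -958; answer -958
Stage 3: B2 = -958; w = -29; T(3) = -3*(-40) - 2*(-16) + 1*(-29) = 123; iterating: T(3)=123, T(4)=-305, T(5)=629, T(6)=-1154, T(7)=1899, T(8)=-2760, T(9)=3328, T(10)=-2565, T(11)=-1721, T(12)=13621, T(13)=-39986; answer -39986

-39986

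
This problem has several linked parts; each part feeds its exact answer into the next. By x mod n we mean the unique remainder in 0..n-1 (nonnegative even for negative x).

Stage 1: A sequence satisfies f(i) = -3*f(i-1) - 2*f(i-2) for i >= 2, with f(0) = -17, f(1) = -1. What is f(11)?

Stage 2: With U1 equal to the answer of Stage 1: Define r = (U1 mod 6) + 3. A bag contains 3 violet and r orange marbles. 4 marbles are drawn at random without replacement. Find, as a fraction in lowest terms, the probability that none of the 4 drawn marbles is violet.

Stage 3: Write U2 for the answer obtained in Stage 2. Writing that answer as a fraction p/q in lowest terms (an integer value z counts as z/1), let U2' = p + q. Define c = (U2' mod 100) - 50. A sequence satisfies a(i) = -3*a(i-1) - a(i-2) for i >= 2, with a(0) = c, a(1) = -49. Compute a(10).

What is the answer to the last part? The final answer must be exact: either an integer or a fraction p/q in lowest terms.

Stage 1: f(2) = -3*(-1) - 2*(-17) = 37; iterating: f(2)=37, f(3)=-109, f(4)=253, f(5)=-541, f(6)=1117, f(7)=-2269, f(8)=4573, f(9)=-9181, f(10)=18397, f(11)=-36829; answer -36829
Stage 2: U1 = -36829; r = 8; total draws C(11,4) = 330; favorable C(8,4) = 70; P = 7/33; answer 7/33
Stage 3: U2 = 7/33; threaded value p + q = 40; c = -10; a(2) = -3*(-49) - 1*(-10) = 157; iterating: a(2)=157, a(3)=-422, a(4)=1109, a(5)=-2905, a(6)=7606, a(7)=-19913, a(8)=52133, a(9)=-136486, a(10)=357325; answer 357325

357325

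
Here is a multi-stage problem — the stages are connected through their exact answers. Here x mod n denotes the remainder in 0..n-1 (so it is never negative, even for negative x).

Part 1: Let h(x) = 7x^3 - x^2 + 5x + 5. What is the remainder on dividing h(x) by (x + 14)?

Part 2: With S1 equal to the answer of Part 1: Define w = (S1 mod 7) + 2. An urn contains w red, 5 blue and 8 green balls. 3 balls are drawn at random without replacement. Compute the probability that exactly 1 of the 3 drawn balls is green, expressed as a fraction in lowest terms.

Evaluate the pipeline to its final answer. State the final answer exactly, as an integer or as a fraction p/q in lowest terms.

Part 1: remainder = value at the root: 7*(-14)^3 - 1*(-14)^2 + 5*(-14)^1 + 5 = (-19208) + (-196) + (-70) + (5) = -19469; answer -19469
Part 2: S1 = -19469; w = 7; total draws C(20,3) = 1140; favorable C(8,1)*C(12,2) = 528; P = 44/95; answer 44/95

44/95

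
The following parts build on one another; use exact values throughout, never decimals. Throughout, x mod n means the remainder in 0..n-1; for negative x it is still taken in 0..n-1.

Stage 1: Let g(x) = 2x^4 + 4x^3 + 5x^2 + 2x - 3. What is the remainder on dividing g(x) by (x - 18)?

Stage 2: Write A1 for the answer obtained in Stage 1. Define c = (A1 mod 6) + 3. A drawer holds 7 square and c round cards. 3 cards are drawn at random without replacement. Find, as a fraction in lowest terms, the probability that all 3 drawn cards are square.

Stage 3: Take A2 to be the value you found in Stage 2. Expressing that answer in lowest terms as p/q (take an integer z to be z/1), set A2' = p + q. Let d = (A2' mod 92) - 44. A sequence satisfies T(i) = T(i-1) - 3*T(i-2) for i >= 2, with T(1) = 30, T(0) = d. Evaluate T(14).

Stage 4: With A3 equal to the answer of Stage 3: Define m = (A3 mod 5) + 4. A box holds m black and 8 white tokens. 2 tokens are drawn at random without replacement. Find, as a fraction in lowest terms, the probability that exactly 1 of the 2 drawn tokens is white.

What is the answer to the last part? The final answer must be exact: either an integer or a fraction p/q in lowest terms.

48/91

Stage 1: remainder = value at the root: 2*(18)^4 + 4*(18)^3 + 5*(18)^2 + 2*(18)^1 - 3 = (209952) + (23328) + (1620) + (36) + (-3) = 234933; answer 234933
Stage 2: A1 = 234933; c = 6; total draws C(13,3) = 286; favorable C(7,3) = 35; P = 35/286; answer 35/286
Stage 3: A2 = 35/286; threaded value p + q = 321; d = 1; T(2) = 1*(30) - 3*(1) = 27; iterating: T(2)=27, T(3)=-63, T(4)=-144, T(5)=45, T(6)=477, T(7)=342, T(8)=-1089, T(9)=-2115, T(10)=1152, T(11)=7497, T(12)=4041, T(13)=-18450, T(14)=-30573; answer -30573
Stage 4: A3 = -30573; m = 6; total draws C(14,2) = 91; favorable C(8,1)*C(6,1) = 48; P = 48/91; answer 48/91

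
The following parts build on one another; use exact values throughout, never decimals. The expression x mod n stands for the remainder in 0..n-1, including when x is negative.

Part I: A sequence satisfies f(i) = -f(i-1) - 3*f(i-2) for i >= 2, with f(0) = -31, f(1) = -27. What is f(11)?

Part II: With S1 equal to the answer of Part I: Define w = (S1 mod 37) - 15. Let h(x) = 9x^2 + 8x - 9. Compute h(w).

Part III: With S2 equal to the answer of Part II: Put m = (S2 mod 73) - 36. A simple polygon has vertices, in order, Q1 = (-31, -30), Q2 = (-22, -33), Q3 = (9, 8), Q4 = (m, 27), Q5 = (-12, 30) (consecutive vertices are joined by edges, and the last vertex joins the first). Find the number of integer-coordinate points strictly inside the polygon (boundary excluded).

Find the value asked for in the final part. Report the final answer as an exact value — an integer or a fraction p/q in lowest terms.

Part I: f(2) = -1*(-27) - 3*(-31) = 120; iterating: f(2)=120, f(3)=-39, f(4)=-321, f(5)=438, f(6)=525, f(7)=-1839, f(8)=264, f(9)=5253, f(10)=-6045, f(11)=-9714; answer -9714
Part II: S1 = -9714; w = 2; 9*(2)^2 + 8*(2)^1 - 9 = (36) + (16) + (-9) = 43; answer 43
Part III: S2 = 43; m = 7; cross terms: (-31*-33 - -22*-30)=363, (-22*8 - 9*-33)=121, (9*27 - 7*8)=187, (7*30 - -12*27)=534, (-12*-30 - -31*30)=1290; twice the area = |2495| = 2495; area = 2495/2; boundary points = 3 + 1 + 1 + 1 + 1 = 7; strictly interior points = area - boundary/2 + 1 = 1245; answer 1245

1245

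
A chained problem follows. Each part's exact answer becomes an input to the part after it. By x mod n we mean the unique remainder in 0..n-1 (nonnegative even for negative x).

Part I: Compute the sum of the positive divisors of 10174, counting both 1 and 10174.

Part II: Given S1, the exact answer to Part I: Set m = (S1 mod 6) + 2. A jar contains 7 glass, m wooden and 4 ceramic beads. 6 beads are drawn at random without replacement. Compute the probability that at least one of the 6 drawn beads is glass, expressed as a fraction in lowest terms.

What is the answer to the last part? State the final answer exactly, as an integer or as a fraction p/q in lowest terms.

Part I: 10174 = 2 * 5087; sigma = (1 + 2) * (1 + 5087) = 3 * 5088 = 15264; answer 15264
Part II: S1 = 15264; m = 2; total draws C(13,6) = 1716; complement C(6,6) = 1; favorable 1716 - 1 = 1715; P = 1715/1716; answer 1715/1716

1715/1716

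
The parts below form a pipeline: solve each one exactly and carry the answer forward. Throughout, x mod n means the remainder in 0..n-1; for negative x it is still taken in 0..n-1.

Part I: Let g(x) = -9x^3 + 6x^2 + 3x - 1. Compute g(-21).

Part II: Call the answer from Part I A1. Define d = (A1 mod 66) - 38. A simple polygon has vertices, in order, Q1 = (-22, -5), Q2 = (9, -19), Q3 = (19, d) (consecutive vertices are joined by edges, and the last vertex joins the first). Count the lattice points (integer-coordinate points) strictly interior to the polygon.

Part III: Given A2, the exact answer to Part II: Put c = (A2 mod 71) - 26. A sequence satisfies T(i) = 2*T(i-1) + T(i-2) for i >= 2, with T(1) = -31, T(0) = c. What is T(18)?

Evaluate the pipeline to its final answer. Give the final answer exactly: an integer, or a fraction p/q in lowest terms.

Part I: -9*(-21)^3 + 6*(-21)^2 + 3*(-21)^1 - 1 = (83349) + (2646) + (-63) + (-1) = 85931; answer 85931
Part II: A1 = 85931; d = 27; cross terms: (-22*-19 - 9*-5)=463, (9*27 - 19*-19)=604, (19*-5 - -22*27)=499; twice the area = |1566| = 1566; area = 783; boundary points = 1 + 2 + 1 = 4; strictly interior points = area - boundary/2 + 1 = 782; answer 782
Part III: A2 = 782; c = -25; T(2) = 2*(-31) + 1*(-25) = -87; iterating: T(2)=-87, T(3)=-205, T(4)=-497, T(5)=-1199, T(6)=-2895, T(7)=-6989, T(8)=-16873, T(9)=-40735, T(10)=-98343, T(11)=-237421, T(12)=-573185, T(13)=-1383791, T(14)=-3340767, T(15)=-8065325, T(16)=-19471417, T(17)=-47008159, T(18)=-113487735; answer -113487735

-113487735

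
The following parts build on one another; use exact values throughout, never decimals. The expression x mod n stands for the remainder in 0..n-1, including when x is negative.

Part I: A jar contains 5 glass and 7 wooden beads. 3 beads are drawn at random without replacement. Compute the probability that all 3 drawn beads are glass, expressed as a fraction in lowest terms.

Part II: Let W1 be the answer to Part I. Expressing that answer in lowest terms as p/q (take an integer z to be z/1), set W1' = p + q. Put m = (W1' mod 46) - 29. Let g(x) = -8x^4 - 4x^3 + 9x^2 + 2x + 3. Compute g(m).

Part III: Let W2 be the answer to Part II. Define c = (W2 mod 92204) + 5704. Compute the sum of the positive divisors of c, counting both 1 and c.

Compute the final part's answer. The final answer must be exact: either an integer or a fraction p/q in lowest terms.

Part I: total draws C(12,3) = 220; favorable C(5,3) = 10; P = 1/22; answer 1/22
Part II: W1 = 1/22; threaded value p + q = 23; m = -6; -8*(-6)^4 - 4*(-6)^3 + 9*(-6)^2 + 2*(-6)^1 + 3 = (-10368) + (864) + (324) + (-12) + (3) = -9189; answer -9189
Part III: W2 = -9189; c = 88719; 88719 = 3 * 29573; sigma = (1 + 3) * (1 + 29573) = 4 * 29574 = 118296; answer 118296

118296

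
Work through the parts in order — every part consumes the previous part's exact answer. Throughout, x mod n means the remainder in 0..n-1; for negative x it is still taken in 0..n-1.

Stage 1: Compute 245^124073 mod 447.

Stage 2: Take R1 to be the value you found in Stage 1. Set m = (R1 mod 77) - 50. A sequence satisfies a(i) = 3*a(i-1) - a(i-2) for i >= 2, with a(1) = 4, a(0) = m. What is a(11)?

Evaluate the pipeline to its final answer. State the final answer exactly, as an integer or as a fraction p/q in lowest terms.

Stage 1: squarings mod 447: 245^1=245, 245^2=127, 245^4=37, 245^8=28, 245^16=337, 245^32=31, 245^64=67, 245^128=19, 245^256=361, 245^512=244, 245^1024=85, 245^2048=73, 245^4096=412, 245^8192=331, 245^16384=46, 245^32768=328, 245^65536=304; 245^124073 = 245^1 * 245^8 * 245^32 * 245^128 * 245^1024 * 245^8192 * 245^16384 * 245^32768 * 245^65536 = 440 (mod 447); answer 440
Stage 2: R1 = 440; m = 5; a(2) = 3*(4) - 1*(5) = 7; iterating: a(2)=7, a(3)=17, a(4)=44, a(5)=115, a(6)=301, a(7)=788, a(8)=2063, a(9)=5401, a(10)=14140, a(11)=37019; answer 37019

37019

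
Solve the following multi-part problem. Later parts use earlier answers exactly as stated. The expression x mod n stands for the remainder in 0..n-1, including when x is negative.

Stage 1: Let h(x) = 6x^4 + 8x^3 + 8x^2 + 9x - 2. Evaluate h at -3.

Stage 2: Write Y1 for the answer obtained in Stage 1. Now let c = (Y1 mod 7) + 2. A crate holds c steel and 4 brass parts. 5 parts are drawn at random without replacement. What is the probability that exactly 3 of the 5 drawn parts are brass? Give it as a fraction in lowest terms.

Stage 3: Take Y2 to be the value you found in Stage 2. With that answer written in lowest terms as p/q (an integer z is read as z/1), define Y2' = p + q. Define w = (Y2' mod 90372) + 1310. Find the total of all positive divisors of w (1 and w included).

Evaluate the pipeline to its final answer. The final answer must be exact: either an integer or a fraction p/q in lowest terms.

2280

Stage 1: 6*(-3)^4 + 8*(-3)^3 + 8*(-3)^2 + 9*(-3)^1 - 2 = (486) + (-216) + (72) + (-27) + (-2) = 313; answer 313
Stage 2: Y1 = 313; c = 7; total draws C(11,5) = 462; favorable C(4,3)*C(7,2) = 84; P = 2/11; answer 2/11
Stage 3: Y2 = 2/11; threaded value p + q = 13; w = 1323; 1323 = 3^3 * 7^2; sigma = (1 + 3 + 9 + 27) * (1 + 7 + 49) = 40 * 57 = 2280; answer 2280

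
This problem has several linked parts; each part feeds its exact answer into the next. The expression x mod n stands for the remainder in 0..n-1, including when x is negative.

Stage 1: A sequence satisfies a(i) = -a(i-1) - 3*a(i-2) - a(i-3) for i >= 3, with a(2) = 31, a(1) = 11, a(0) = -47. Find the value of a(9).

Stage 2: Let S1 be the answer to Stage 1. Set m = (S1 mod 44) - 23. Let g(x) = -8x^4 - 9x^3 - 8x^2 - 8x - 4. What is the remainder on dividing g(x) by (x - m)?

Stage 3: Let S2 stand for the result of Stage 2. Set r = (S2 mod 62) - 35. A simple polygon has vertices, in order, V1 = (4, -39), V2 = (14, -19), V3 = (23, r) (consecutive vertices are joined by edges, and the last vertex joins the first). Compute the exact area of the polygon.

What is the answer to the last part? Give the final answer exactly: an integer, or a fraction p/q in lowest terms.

160

Stage 1: a(3) = -1*(31) - 3*(11) - 1*(-47) = -17; iterating: a(3)=-17, a(4)=-87, a(5)=107, a(6)=171, a(7)=-405, a(8)=-215, a(9)=1259; answer 1259
Stage 2: S1 = 1259; m = 4; remainder = value at the root: -8*(4)^4 - 9*(4)^3 - 8*(4)^2 - 8*(4)^1 - 4 = (-2048) + (-576) + (-128) + (-32) + (-4) = -2788; answer -2788
Stage 3: S2 = -2788; r = -33; cross terms: (4*-19 - 14*-39)=470, (14*-33 - 23*-19)=-25, (23*-39 - 4*-33)=-765; twice the area = |-320| = 320; area = 160; answer 160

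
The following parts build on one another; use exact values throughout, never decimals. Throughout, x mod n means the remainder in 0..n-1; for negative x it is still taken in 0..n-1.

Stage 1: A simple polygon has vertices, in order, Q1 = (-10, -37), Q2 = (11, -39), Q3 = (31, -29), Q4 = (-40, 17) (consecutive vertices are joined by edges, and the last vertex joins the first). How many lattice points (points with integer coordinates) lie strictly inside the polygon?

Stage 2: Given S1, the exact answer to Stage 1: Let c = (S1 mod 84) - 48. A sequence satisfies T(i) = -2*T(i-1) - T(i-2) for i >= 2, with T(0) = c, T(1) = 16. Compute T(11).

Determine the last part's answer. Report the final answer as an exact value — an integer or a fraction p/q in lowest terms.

Stage 1: cross terms: (-10*-39 - 11*-37)=797, (11*-29 - 31*-39)=890, (31*17 - -40*-29)=-633, (-40*-37 - -10*17)=1650; twice the area = |2704| = 2704; area = 1352; boundary points = 1 + 10 + 1 + 6 = 18; strictly interior points = area - boundary/2 + 1 = 1344; answer 1344
Stage 2: S1 = 1344; c = -48; T(2) = -2*(16) - 1*(-48) = 16; iterating: T(2)=16, T(3)=-48, T(4)=80, T(5)=-112, T(6)=144, T(7)=-176, T(8)=208, T(9)=-240, T(10)=272, T(11)=-304; answer -304

-304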